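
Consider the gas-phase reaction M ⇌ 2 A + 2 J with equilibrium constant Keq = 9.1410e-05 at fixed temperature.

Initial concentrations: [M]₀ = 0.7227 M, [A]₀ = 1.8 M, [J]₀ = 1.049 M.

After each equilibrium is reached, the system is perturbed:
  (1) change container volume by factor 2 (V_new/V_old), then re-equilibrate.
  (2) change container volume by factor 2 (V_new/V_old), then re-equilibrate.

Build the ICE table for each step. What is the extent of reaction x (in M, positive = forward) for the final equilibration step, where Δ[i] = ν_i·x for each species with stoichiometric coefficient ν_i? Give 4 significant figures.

Q₀ = 4.933 vs Keq = 9.1410e-05 ⇒ Q>K, reverse
Step 1:
                   M          A          J
  init        0.7227        1.8      1.049
  Δ           0.5175     -1.035     -1.035
  eq            1.24     0.7649    0.01392
  solve Keq expr → x = -0.5175; check Q = 9.1410e-05
Then change container volume by factor 2 (V_new/V_old).
Step 2:
                   M          A          J
  init        0.6201     0.3825    0.00696
  Δ        -0.006016    0.01203    0.01203
  eq          0.6141     0.3945    0.01899
  solve Keq expr → x = 0.006016; check Q = 9.1410e-05
Then change container volume by factor 2 (V_new/V_old).
Step 3:
                   M          A          J
  init        0.3071     0.1972   0.009496
  Δ         -0.00757    0.01514    0.01514
  eq          0.2995     0.2124    0.02464
  solve Keq expr → x = 0.00757; check Q = 9.1410e-05

x = 0.00757 M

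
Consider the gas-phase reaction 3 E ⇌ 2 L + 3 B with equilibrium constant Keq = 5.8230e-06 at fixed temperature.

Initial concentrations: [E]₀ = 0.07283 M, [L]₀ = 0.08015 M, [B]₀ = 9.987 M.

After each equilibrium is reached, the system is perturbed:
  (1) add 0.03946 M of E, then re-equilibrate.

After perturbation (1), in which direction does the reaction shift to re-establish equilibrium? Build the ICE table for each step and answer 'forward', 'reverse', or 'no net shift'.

Q₀ = 1.6565e+04 vs Keq = 5.8230e-06 ⇒ Q>K, reverse
Step 1:
                  E         L         B
  Initial   0.07283   0.08015     9.987
  Change     0.1202  -0.08014   -0.1202
  Equil       0.193 6.6039e-06     9.867
  solve Keq expr → x = -0.04007; check Q = 5.8230e-06
Then add 0.03946 M of E.
Step 2:
                  E         L         B
  Initial    0.2325 6.6039e-06     9.867
  Change  -3.1873e-06 2.1248e-06 3.1873e-06
  Equil      0.2325 8.7287e-06     9.867
  solve Keq expr → x = 1.0624e-06; check Q = 5.8230e-06

Direction: forward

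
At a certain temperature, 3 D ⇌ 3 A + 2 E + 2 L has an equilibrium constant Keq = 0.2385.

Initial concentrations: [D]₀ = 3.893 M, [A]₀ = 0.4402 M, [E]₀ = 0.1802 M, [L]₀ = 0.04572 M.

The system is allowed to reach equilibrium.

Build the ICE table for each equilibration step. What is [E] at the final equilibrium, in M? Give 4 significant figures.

[E]_eq = 1.03 M

Q₀ = 9.8134e-08 vs Keq = 0.2385 ⇒ Q<K, forward
Step 1:
                   D          A          E          L
  I            3.893     0.4402     0.1802    0.04572
  C           -1.274      1.274     0.8495     0.8495
  E            2.619      1.714       1.03     0.8953
  solve Keq expr → x = 0.4248; check Q = 0.2385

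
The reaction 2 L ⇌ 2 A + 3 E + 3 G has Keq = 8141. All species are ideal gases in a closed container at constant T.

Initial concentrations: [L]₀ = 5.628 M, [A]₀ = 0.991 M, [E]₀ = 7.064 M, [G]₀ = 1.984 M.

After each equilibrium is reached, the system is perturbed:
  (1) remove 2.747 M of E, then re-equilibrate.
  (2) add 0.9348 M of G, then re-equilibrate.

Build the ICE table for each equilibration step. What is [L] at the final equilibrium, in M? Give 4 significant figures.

Q₀ = 85.35 vs Keq = 8141 ⇒ Q<K, forward
Step 1:
                    L           A           E           G
  init          5.628       0.991       7.064       1.984
  Δ            -1.159       1.159       1.738       1.738
  eq            4.469        2.15       8.802       3.722
  solve Keq expr → x = 0.5795; check Q = 8141
Then remove 2.747 M of E.
Step 2:
                    L           A           E           G
  init          4.469        2.15       6.055       3.722
  Δ            -0.354       0.354       0.531       0.531
  eq            4.115       2.504       6.586       4.253
  solve Keq expr → x = 0.177; check Q = 8141
Then add 0.9348 M of G.
Step 3:
                    L           A           E           G
  init          4.115       2.504       6.586       5.188
  Δ            0.2054     -0.2054     -0.3081     -0.3081
  eq             4.32       2.299       6.278        4.88
  solve Keq expr → x = -0.1027; check Q = 8141

[L]_eq = 4.32 M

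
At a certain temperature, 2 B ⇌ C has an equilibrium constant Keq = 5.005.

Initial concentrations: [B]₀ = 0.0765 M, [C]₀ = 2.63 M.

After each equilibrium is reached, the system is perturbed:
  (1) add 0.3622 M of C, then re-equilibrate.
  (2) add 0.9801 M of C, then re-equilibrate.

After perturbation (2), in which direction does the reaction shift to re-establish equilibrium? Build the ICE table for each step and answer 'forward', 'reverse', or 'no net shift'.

Q₀ = 449.4 vs Keq = 5.005 ⇒ Q>K, reverse
Step 1:
                    B           C
  I            0.0765        2.63
  C            0.6054     -0.3027
  E            0.6819       2.327
  solve Keq expr → x = -0.3027; check Q = 5.005
Then add 0.3622 M of C.
Step 2:
                    B           C
  I            0.6819       2.689
  C           0.04788    -0.02394
  E            0.7298       2.666
  solve Keq expr → x = -0.02394; check Q = 5.005
Then add 0.9801 M of C.
Step 3:
                    B           C
  I            0.7298       3.646
  C            0.1168    -0.05841
  E            0.8466       3.587
  solve Keq expr → x = -0.05841; check Q = 5.005

Direction: reverse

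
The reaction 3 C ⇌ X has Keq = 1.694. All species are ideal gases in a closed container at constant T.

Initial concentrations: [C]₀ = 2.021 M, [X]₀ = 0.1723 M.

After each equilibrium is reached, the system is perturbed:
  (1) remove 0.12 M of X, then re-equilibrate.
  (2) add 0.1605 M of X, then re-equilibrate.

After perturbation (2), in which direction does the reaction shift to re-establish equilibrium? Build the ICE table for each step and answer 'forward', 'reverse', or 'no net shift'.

Direction: reverse

Q₀ = 0.02087 vs Keq = 1.694 ⇒ Q<K, forward
Step 1:
                  C         X
  Initial     2.021    0.1723
  Change      -1.31    0.4367
  Equil       0.711     0.609
  solve Keq expr → x = 0.4367; check Q = 1.694
Then remove 0.12 M of X.
Step 2:
                  C         X
  Initial     0.711     0.489
  Change   -0.04367   0.01456
  Equil      0.6674    0.5035
  solve Keq expr → x = 0.01456; check Q = 1.694
Then add 0.1605 M of X.
Step 3:
                  C         X
  Initial    0.6674     0.664
  Change    0.05738  -0.01913
  Equil      0.7248    0.6449
  solve Keq expr → x = -0.01913; check Q = 1.694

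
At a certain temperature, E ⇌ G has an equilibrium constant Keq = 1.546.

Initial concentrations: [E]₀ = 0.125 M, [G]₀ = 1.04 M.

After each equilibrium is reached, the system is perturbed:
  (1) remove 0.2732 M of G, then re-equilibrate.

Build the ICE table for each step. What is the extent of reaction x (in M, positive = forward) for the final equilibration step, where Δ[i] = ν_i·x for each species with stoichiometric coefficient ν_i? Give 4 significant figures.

Q₀ = 8.32 vs Keq = 1.546 ⇒ Q>K, reverse
Step 1:
                    E           G
  I             0.125        1.04
  C            0.3326     -0.3326
  E            0.4576      0.7074
  solve Keq expr → x = -0.3326; check Q = 1.546
Then remove 0.2732 M of G.
Step 2:
                    E           G
  I            0.4576      0.4342
  C           -0.1073      0.1073
  E            0.3503      0.5415
  solve Keq expr → x = 0.1073; check Q = 1.546

x = 0.1073 M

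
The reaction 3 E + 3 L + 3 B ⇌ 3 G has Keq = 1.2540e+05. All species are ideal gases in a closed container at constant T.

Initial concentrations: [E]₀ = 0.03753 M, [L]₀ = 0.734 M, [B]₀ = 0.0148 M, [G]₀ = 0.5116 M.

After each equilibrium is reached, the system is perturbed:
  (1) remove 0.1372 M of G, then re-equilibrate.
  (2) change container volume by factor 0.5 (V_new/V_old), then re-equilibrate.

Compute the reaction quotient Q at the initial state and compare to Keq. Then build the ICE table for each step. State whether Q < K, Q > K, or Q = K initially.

Q₀ = 1.9760e+09 vs Keq = 1.2540e+05 ⇒ Q>K, reverse
Step 1:
                  E         L         B         G
  init      0.03753     0.734    0.0148    0.5116
  Δ         0.07779   0.07779   0.07779  -0.07779
  eq         0.1153    0.8118   0.09259    0.4338
  solve Keq expr → x = -0.02593; check Q = 1.2540e+05
Then remove 0.1372 M of G.
Step 2:
                  E         L         B         G
  init       0.1153    0.8118   0.09259    0.2966
  Δ        -0.01486  -0.01486  -0.01486   0.01486
  eq         0.1005    0.7969   0.07773    0.3115
  solve Keq expr → x = 0.004952; check Q = 1.2540e+05
Then change container volume by factor 0.5 (V_new/V_old).
Step 3:
                  E         L         B         G
  init       0.2009     1.594    0.1555    0.6229
  Δ        -0.07929  -0.07929  -0.07929   0.07929
  eq         0.1216     1.515   0.07616    0.7022
  solve Keq expr → x = 0.02643; check Q = 1.2540e+05

Q₀ = 1.9760e+09; Q > K (proceeds reverse)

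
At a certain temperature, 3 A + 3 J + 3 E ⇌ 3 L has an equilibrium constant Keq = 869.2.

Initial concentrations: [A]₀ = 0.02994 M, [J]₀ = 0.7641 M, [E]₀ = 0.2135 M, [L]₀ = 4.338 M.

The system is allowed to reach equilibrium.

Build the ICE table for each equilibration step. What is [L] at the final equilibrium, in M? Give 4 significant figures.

Q₀ = 7.0060e+08 vs Keq = 869.2 ⇒ Q>K, reverse
Step 1:
                   A          J          E          L
  init       0.02994     0.7641     0.2135      4.338
  Δ           0.4613     0.4613     0.4613    -0.4613
  eq          0.4912      1.225     0.6748      3.877
  solve Keq expr → x = -0.1538; check Q = 869.2

[L]_eq = 3.877 M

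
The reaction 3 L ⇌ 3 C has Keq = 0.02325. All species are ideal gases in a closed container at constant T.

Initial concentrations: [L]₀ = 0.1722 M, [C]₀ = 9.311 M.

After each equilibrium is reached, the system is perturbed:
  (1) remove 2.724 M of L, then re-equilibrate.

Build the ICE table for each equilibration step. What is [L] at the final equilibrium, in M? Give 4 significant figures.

Q₀ = 1.5808e+05 vs Keq = 0.02325 ⇒ Q>K, reverse
Step 1:
                    L           C
  Initial      0.1722       9.311
  Change        7.205      -7.205
  Equil         7.378       2.106
  solve Keq expr → x = -2.402; check Q = 0.02325
Then remove 2.724 M of L.
Step 2:
                    L           C
  Initial       4.654       2.106
  Change       0.6048     -0.6048
  Equil         5.258       1.501
  solve Keq expr → x = -0.2016; check Q = 0.02325

[L]_eq = 5.258 M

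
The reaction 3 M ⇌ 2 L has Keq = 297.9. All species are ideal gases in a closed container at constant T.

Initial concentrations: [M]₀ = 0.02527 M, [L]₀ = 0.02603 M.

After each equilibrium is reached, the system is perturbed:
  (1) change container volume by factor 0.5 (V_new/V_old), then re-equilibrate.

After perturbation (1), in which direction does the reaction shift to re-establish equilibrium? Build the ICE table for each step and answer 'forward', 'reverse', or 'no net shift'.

Q₀ = 41.99 vs Keq = 297.9 ⇒ Q<K, forward
Step 1:
                    M           L
  I           0.02527     0.02603
  C         -0.009967    0.006645
  E            0.0153     0.03267
  solve Keq expr → x = 0.003322; check Q = 297.9
Then change container volume by factor 0.5 (V_new/V_old).
Step 2:
                    M           L
  I           0.03061     0.06535
  C         -0.005426    0.003617
  E           0.02518     0.06897
  solve Keq expr → x = 0.001809; check Q = 297.9

Direction: forward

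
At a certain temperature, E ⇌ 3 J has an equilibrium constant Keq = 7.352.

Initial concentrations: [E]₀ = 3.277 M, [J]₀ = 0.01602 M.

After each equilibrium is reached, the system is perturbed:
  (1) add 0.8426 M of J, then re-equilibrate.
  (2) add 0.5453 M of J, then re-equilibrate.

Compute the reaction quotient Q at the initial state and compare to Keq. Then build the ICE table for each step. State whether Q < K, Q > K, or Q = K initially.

Q₀ = 1.2546e-06 vs Keq = 7.352 ⇒ Q<K, forward
Step 1:
                   E          J
  I            3.277    0.01602
  C           -0.864      2.592
  E            2.413      2.608
  solve Keq expr → x = 0.864; check Q = 7.352
Then add 0.8426 M of J.
Step 2:
                   E          J
  I            2.413      3.451
  C           0.2516    -0.7549
  E            2.665      2.696
  solve Keq expr → x = -0.2516; check Q = 7.352
Then add 0.5453 M of J.
Step 3:
                   E          J
  I            2.665      3.241
  C           0.1637    -0.4912
  E            2.828       2.75
  solve Keq expr → x = -0.1637; check Q = 7.352

Q₀ = 1.2546e-06; Q < K (proceeds forward)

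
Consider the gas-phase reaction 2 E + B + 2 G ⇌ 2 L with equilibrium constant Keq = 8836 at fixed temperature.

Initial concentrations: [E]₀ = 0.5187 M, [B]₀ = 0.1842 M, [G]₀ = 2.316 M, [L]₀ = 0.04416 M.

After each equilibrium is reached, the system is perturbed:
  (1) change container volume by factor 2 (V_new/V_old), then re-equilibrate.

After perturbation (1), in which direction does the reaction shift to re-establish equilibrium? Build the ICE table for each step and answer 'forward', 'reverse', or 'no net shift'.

Q₀ = 0.007336 vs Keq = 8836 ⇒ Q<K, forward
Step 1:
                    E           B           G           L
  init         0.5187      0.1842       2.316     0.04416
  Δ            -0.368      -0.184      -0.368       0.368
  eq           0.1507  2.2289e-04       1.948      0.4121
  solve Keq expr → x = 0.184; check Q = 8836
Then change container volume by factor 2 (V_new/V_old).
Step 2:
                    E           B           G           L
  init        0.07537  1.1145e-04       0.974      0.2061
  Δ          0.001464  7.3179e-04    0.001464   -0.001464
  eq          0.07684  8.4324e-04      0.9755      0.2046
  solve Keq expr → x = -7.3179e-04; check Q = 8836

Direction: reverse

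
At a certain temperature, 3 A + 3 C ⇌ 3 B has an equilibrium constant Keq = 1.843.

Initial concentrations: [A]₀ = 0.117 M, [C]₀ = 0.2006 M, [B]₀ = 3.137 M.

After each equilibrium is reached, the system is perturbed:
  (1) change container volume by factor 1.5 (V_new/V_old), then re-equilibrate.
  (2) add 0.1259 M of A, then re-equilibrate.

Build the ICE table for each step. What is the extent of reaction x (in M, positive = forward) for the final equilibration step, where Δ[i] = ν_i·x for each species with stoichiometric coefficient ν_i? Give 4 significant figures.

Q₀ = 2.3878e+06 vs Keq = 1.843 ⇒ Q>K, reverse
Step 1:
                   A          C          B
  Initial      0.117     0.2006      3.137
  Change       1.123      1.123     -1.123
  Equil         1.24      1.324      2.014
  solve Keq expr → x = -0.3745; check Q = 1.843
Then change container volume by factor 1.5 (V_new/V_old).
Step 2:
                   A          C          B
  Initial     0.8269     0.8827      1.342
  Change      0.1371     0.1371    -0.1371
  Equil        0.964       1.02      1.205
  solve Keq expr → x = -0.04569; check Q = 1.843
Then add 0.1259 M of A.
Step 3:
                   A          C          B
  Initial       1.09       1.02      1.205
  Change    -0.04457   -0.04457    0.04457
  Equil        1.045     0.9752       1.25
  solve Keq expr → x = 0.01486; check Q = 1.843

x = 0.01486 M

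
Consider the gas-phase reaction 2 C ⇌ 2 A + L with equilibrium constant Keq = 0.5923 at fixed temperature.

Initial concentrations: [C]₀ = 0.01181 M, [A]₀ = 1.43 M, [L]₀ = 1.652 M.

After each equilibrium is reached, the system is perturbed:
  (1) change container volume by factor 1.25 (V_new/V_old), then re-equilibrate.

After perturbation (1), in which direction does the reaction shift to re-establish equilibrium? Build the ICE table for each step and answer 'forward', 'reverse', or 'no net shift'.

Direction: forward

Q₀ = 2.4220e+04 vs Keq = 0.5923 ⇒ Q>K, reverse
Step 1:
                  C         A         L
  Initial   0.01181      1.43     1.652
  Change     0.8397   -0.8397   -0.4198
  Equil      0.8515    0.5903     1.232
  solve Keq expr → x = -0.4198; check Q = 0.5923
Then change container volume by factor 1.25 (V_new/V_old).
Step 2:
                  C         A         L
  Initial    0.6812    0.4723    0.9857
  Change   -0.02931   0.02931   0.01465
  Equil      0.6519    0.5016         1
  solve Keq expr → x = 0.01465; check Q = 0.5923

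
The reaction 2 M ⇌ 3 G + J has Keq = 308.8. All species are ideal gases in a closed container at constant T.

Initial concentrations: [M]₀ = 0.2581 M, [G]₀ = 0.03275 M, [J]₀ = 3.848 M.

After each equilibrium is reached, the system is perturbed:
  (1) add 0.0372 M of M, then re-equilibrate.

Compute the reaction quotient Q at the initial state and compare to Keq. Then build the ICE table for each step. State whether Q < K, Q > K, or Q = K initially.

Q₀ = 0.002029; Q < K (proceeds forward)

Q₀ = 0.002029 vs Keq = 308.8 ⇒ Q<K, forward
Step 1:
                  M         G         J
  init       0.2581   0.03275     3.848
  Δ         -0.2316    0.3473    0.1158
  eq        0.02655    0.3801     3.964
  solve Keq expr → x = 0.1158; check Q = 308.8
Then add 0.0372 M of M.
Step 2:
                  M         G         J
  init      0.06375    0.3801     3.964
  Δ        -0.03196   0.04794   0.01598
  eq        0.03179     0.428      3.98
  solve Keq expr → x = 0.01598; check Q = 308.8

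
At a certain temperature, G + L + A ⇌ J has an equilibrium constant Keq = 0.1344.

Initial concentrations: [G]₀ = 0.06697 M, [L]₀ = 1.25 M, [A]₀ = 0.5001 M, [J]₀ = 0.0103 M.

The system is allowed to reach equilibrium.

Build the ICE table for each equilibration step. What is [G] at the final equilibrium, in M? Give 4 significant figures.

Q₀ = 0.246 vs Keq = 0.1344 ⇒ Q>K, reverse
Step 1:
                    G           L           A           J
  init        0.06697        1.25      0.5001      0.0103
  Δ          0.004245    0.004245    0.004245   -0.004245
  eq          0.07122       1.254      0.5043    0.006055
  solve Keq expr → x = -0.004245; check Q = 0.1344

[G]_eq = 0.07122 M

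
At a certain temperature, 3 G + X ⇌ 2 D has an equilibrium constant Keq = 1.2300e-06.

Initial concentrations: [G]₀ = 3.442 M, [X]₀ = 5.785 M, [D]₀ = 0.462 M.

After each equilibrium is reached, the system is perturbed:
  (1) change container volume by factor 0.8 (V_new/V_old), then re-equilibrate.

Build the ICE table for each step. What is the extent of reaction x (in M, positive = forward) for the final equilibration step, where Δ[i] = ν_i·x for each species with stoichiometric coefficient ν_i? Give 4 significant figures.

x = 0.003469 M

Q₀ = 9.0479e-04 vs Keq = 1.2300e-06 ⇒ Q>K, reverse
Step 1:
                    G           X           D
  init          3.442       5.785       0.462
  Δ            0.6591      0.2197     -0.4394
  eq            4.101       6.005     0.02257
  solve Keq expr → x = -0.2197; check Q = 1.2300e-06
Then change container volume by factor 0.8 (V_new/V_old).
Step 2:
                    G           X           D
  init          5.126       7.506     0.02821
  Δ          -0.01041   -0.003469    0.006938
  eq            5.116       7.502     0.03515
  solve Keq expr → x = 0.003469; check Q = 1.2300e-06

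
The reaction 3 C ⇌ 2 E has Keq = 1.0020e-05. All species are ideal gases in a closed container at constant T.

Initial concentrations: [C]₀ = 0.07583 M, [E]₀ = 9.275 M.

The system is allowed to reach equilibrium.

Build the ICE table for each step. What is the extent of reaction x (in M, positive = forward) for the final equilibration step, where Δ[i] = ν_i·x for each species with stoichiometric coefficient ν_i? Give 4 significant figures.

x = -4.557 M

Q₀ = 1.9729e+05 vs Keq = 1.0020e-05 ⇒ Q>K, reverse
Step 1:
                  C         E
  I         0.07583     9.275
  C           13.67    -9.114
  E           13.75    0.1613
  solve Keq expr → x = -4.557; check Q = 1.0020e-05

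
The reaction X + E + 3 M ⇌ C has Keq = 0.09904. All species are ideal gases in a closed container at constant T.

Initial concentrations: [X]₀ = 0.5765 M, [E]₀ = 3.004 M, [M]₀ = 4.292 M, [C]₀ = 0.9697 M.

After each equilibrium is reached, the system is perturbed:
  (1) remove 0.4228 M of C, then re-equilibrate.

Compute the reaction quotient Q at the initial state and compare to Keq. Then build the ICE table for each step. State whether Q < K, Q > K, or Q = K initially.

Q₀ = 0.007082; Q < K (proceeds forward)

Q₀ = 0.007082 vs Keq = 0.09904 ⇒ Q<K, forward
Step 1:
                   X          E          M          C
  Initial     0.5765      3.004      4.292     0.9697
  Change     -0.3982    -0.3982     -1.194     0.3982
  Equil       0.1783      2.606      3.098      1.368
  solve Keq expr → x = 0.3982; check Q = 0.09904
Then remove 0.4228 M of C.
Step 2:
                   X          E          M          C
  Initial     0.1783      2.606      3.098     0.9451
  Change    -0.03482   -0.03482    -0.1045    0.03482
  Equil       0.1435      2.571      2.993     0.9799
  solve Keq expr → x = 0.03482; check Q = 0.09904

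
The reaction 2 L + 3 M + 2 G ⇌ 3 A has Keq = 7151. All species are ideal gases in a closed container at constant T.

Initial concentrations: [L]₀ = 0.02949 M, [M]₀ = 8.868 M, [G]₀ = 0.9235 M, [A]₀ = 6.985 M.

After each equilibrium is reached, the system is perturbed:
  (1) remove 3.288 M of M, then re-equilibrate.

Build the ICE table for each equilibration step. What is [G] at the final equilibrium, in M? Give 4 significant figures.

[G]_eq = 0.9123 M

Q₀ = 658.9 vs Keq = 7151 ⇒ Q<K, forward
Step 1:
                    L           M           G           A
  I           0.02949       8.868      0.9235       6.985
  C          -0.02023    -0.03035    -0.02023     0.03035
  E          0.009259       8.838      0.9033       7.015
  solve Keq expr → x = 0.01012; check Q = 7151
Then remove 3.288 M of M.
Step 2:
                    L           M           G           A
  I          0.009259        5.55      0.9033       7.015
  C          0.009043     0.01356    0.009043    -0.01356
  E            0.0183       5.563      0.9123       7.002
  solve Keq expr → x = -0.004521; check Q = 7151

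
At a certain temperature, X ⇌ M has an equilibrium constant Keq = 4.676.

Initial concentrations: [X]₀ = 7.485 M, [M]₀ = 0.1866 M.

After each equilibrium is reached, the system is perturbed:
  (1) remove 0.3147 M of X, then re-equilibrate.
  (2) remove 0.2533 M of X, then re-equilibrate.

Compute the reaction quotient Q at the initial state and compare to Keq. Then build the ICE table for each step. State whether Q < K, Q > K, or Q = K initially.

Q₀ = 0.02493; Q < K (proceeds forward)

Q₀ = 0.02493 vs Keq = 4.676 ⇒ Q<K, forward
Step 1:
                    X           M
  I             7.485      0.1866
  C            -6.133       6.133
  E             1.352        6.32
  solve Keq expr → x = 6.133; check Q = 4.676
Then remove 0.3147 M of X.
Step 2:
                    X           M
  I             1.037        6.32
  C            0.2593     -0.2593
  E             1.296       6.061
  solve Keq expr → x = -0.2593; check Q = 4.676
Then remove 0.2533 M of X.
Step 3:
                    X           M
  I             1.043       6.061
  C            0.2087     -0.2087
  E             1.252       5.852
  solve Keq expr → x = -0.2087; check Q = 4.676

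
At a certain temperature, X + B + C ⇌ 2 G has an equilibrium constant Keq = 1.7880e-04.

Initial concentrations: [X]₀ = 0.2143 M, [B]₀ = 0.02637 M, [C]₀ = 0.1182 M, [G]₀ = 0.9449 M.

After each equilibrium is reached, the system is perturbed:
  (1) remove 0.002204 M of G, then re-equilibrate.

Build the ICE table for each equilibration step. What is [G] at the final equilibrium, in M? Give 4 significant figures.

[G]_eq = 0.005952 M

Q₀ = 1337 vs Keq = 1.7880e-04 ⇒ Q>K, reverse
Step 1:
                  X         B         C         G
  Initial    0.2143   0.02637    0.1182    0.9449
  Change     0.4695    0.4695    0.4695   -0.9389
  Equil      0.6838    0.4958    0.5877  0.005969
  solve Keq expr → x = -0.4695; check Q = 1.7880e-04
Then remove 0.002204 M of G.
Step 2:
                  X         B         C         G
  Initial    0.6838    0.4958    0.5877  0.003765
  Change  -0.001094 -0.001094 -0.001094  0.002187
  Equil      0.6827    0.4947    0.5866  0.005952
  solve Keq expr → x = 0.001094; check Q = 1.7880e-04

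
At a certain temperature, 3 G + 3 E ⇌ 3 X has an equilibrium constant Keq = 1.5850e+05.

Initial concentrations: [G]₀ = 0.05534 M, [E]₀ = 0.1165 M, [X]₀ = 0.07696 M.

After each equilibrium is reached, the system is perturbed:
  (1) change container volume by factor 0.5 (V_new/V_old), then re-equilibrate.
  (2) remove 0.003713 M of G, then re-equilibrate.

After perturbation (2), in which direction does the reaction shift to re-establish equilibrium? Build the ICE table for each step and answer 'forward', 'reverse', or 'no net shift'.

Q₀ = 1701 vs Keq = 1.5850e+05 ⇒ Q<K, forward
Step 1:
                   G          E          X
  I          0.05534     0.1165    0.07696
  C         -0.03168   -0.03168    0.03168
  E          0.02366    0.08482     0.1086
  solve Keq expr → x = 0.01056; check Q = 1.5850e+05
Then change container volume by factor 0.5 (V_new/V_old).
Step 2:
                   G          E          X
  I          0.04733     0.1696     0.2173
  C         -0.01851   -0.01851    0.01851
  E          0.02882     0.1511     0.2358
  solve Keq expr → x = 0.006168; check Q = 1.5850e+05
Then remove 0.003713 M of G.
Step 3:
                   G          E          X
  I          0.02511     0.1511     0.2358
  C          0.00284    0.00284   -0.00284
  E          0.02795      0.154     0.2329
  solve Keq expr → x = -9.4681e-04; check Q = 1.5850e+05

Direction: reverse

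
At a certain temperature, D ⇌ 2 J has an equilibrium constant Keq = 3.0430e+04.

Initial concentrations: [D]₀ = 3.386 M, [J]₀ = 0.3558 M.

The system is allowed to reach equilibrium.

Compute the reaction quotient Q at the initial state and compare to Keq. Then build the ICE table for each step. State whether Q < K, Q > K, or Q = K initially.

Q₀ = 0.03739; Q < K (proceeds forward)

Q₀ = 0.03739 vs Keq = 3.0430e+04 ⇒ Q<K, forward
Step 1:
                   D          J
  Initial      3.386     0.3558
  Change      -3.384      6.769
  Equil     0.001668      7.124
  solve Keq expr → x = 3.384; check Q = 3.0430e+04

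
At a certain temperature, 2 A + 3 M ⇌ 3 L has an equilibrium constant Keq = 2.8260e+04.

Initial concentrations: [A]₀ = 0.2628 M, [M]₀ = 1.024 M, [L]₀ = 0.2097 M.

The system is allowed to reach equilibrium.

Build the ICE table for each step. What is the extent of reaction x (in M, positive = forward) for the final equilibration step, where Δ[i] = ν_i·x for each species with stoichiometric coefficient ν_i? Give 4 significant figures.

x = 0.1287 M

Q₀ = 0.1243 vs Keq = 2.8260e+04 ⇒ Q<K, forward
Step 1:
                  A         M         L
  init       0.2628     1.024    0.2097
  Δ         -0.2574   -0.3861    0.3861
  eq       0.005371    0.6379    0.5958
  solve Keq expr → x = 0.1287; check Q = 2.8260e+04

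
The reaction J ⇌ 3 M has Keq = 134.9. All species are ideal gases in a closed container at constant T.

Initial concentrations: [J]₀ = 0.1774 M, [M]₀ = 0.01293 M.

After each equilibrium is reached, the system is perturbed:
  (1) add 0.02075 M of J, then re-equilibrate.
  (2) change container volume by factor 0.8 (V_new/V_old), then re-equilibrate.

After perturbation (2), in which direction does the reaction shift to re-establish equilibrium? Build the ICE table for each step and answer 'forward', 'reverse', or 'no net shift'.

Direction: reverse

Q₀ = 1.2185e-05 vs Keq = 134.9 ⇒ Q<K, forward
Step 1:
                  J         M
  Initial    0.1774   0.01293
  Change    -0.1762    0.5287
  Equil    0.001178    0.5416
  solve Keq expr → x = 0.1762; check Q = 134.9
Then add 0.02075 M of J.
Step 2:
                  J         M
  Initial   0.02193    0.5416
  Change   -0.02031   0.06092
  Equil    0.001621    0.6025
  solve Keq expr → x = 0.02031; check Q = 134.9
Then change container volume by factor 0.8 (V_new/V_old).
Step 3:
                  J         M
  Initial  0.002027    0.7531
  Change   0.001099 -0.003296
  Equil    0.003125    0.7498
  solve Keq expr → x = -0.001099; check Q = 134.9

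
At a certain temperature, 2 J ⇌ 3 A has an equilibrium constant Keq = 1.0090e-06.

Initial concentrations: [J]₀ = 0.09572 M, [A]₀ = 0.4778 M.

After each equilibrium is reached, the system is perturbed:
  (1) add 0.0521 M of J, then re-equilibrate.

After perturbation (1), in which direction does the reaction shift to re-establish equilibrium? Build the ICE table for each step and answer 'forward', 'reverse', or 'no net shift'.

Direction: forward

Q₀ = 11.91 vs Keq = 1.0090e-06 ⇒ Q>K, reverse
Step 1:
                   J          A
  Initial    0.09572     0.4778
  Change      0.3148    -0.4723
  Equil       0.4106    0.00554
  solve Keq expr → x = -0.1574; check Q = 1.0090e-06
Then add 0.0521 M of J.
Step 2:
                   J          A
  Initial     0.4627    0.00554
  Change  -3.0447e-04 4.5670e-04
  Equil       0.4624   0.005997
  solve Keq expr → x = 1.5223e-04; check Q = 1.0090e-06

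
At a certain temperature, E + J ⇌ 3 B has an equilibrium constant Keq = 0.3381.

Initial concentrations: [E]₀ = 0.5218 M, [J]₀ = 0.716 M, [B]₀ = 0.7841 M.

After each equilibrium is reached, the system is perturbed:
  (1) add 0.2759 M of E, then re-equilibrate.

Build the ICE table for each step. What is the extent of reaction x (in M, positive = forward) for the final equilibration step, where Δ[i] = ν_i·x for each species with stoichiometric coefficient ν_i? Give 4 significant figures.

x = 0.0209 M

Q₀ = 1.29 vs Keq = 0.3381 ⇒ Q>K, reverse
Step 1:
                  E         J         B
  Initial    0.5218     0.716    0.7841
  Change    0.07972   0.07972   -0.2392
  Equil      0.6015    0.7957    0.5449
  solve Keq expr → x = -0.07972; check Q = 0.3381
Then add 0.2759 M of E.
Step 2:
                  E         J         B
  Initial    0.8774    0.7957    0.5449
  Change    -0.0209   -0.0209   0.06271
  Equil      0.8565    0.7748    0.6077
  solve Keq expr → x = 0.0209; check Q = 0.3381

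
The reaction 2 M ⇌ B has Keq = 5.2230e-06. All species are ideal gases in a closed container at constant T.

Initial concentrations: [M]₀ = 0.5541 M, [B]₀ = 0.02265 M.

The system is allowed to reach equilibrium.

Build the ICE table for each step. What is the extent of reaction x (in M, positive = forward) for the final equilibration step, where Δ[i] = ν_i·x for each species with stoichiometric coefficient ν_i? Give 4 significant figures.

Q₀ = 0.07377 vs Keq = 5.2230e-06 ⇒ Q>K, reverse
Step 1:
                  M         B
  Initial    0.5541   0.02265
  Change     0.0453  -0.02265
  Equil      0.5994 1.8765e-06
  solve Keq expr → x = -0.02265; check Q = 5.2230e-06

x = -0.02265 M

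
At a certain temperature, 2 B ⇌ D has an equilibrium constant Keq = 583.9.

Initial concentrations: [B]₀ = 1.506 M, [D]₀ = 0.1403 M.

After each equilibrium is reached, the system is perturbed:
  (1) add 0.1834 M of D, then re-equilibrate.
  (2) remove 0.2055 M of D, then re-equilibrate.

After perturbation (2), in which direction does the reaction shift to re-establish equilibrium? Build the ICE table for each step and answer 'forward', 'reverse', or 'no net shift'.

Q₀ = 0.06186 vs Keq = 583.9 ⇒ Q<K, forward
Step 1:
                   B          D
  init         1.506     0.1403
  Δ           -1.467     0.7337
  eq         0.03869      0.874
  solve Keq expr → x = 0.7337; check Q = 583.9
Then add 0.1834 M of D.
Step 2:
                   B          D
  init       0.03869      1.057
  Δ         0.003828  -0.001914
  eq         0.04252      1.055
  solve Keq expr → x = -0.001914; check Q = 583.9
Then remove 0.2055 M of D.
Step 3:
                   B          D
  init       0.04252     0.8499
  Δ        -0.004314   0.002157
  eq          0.0382     0.8521
  solve Keq expr → x = 0.002157; check Q = 583.9

Direction: forward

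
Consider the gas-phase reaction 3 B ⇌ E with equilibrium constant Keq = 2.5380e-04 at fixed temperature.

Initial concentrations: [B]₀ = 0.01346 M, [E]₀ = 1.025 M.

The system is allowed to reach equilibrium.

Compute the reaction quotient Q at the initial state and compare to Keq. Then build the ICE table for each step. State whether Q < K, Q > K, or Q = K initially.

Q₀ = 4.2033e+05; Q > K (proceeds reverse)

Q₀ = 4.2033e+05 vs Keq = 2.5380e-04 ⇒ Q>K, reverse
Step 1:
                    B           E
  init        0.01346       1.025
  Δ             3.053      -1.018
  eq            3.067    0.007319
  solve Keq expr → x = -1.018; check Q = 2.5380e-04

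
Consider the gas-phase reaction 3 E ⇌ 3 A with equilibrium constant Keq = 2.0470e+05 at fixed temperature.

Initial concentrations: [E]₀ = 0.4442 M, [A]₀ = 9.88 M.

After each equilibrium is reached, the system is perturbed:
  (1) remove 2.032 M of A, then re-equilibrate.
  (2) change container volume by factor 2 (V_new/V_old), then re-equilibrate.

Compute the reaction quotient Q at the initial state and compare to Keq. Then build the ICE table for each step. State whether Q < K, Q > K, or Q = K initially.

Q₀ = 1.1004e+04 vs Keq = 2.0470e+05 ⇒ Q<K, forward
Step 1:
                    E           A
  init         0.4442        9.88
  Δ           -0.2719      0.2719
  eq           0.1723       10.15
  solve Keq expr → x = 0.09065; check Q = 2.0470e+05
Then remove 2.032 M of A.
Step 2:
                    E           A
  init         0.1723        8.12
  Δ           -0.0339      0.0339
  eq           0.1384       8.154
  solve Keq expr → x = 0.0113; check Q = 2.0470e+05
Then change container volume by factor 2 (V_new/V_old).
Step 3:
                    E           A
  init        0.06918       4.077
  Δ                 0           0
  eq          0.06918       4.077
  solve Keq expr → x = 0; check Q = 2.0470e+05

Q₀ = 1.1004e+04; Q < K (proceeds forward)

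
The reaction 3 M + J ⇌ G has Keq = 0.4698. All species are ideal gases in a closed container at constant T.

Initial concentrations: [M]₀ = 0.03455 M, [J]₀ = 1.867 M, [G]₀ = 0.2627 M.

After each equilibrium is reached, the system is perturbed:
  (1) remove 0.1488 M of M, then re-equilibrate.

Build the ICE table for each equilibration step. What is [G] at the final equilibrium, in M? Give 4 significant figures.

[G]_eq = 0.07949 M

Q₀ = 3412 vs Keq = 0.4698 ⇒ Q>K, reverse
Step 1:
                    M           J           G
  init        0.03455       1.867      0.2627
  Δ            0.4548      0.1516     -0.1516
  eq           0.4893       2.019      0.1111
  solve Keq expr → x = -0.1516; check Q = 0.4698
Then remove 0.1488 M of M.
Step 2:
                    M           J           G
  init         0.3405       2.019      0.1111
  Δ           0.09486     0.03162    -0.03162
  eq           0.4354        2.05     0.07949
  solve Keq expr → x = -0.03162; check Q = 0.4698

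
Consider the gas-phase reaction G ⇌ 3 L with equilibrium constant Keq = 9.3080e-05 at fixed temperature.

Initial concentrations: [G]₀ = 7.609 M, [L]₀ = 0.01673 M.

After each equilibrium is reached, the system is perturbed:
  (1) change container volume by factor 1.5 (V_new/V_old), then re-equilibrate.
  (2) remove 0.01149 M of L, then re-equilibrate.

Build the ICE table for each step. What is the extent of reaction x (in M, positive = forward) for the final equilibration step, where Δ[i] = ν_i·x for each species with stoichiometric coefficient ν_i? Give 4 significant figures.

Q₀ = 6.1540e-07 vs Keq = 9.3080e-05 ⇒ Q<K, forward
Step 1:
                   G          L
  init         7.609    0.01673
  Δ          -0.0241    0.07231
  eq           7.585    0.08904
  solve Keq expr → x = 0.0241; check Q = 9.3080e-05
Then change container volume by factor 1.5 (V_new/V_old).
Step 2:
                   G          L
  init         5.057    0.05936
  Δ        -0.006131    0.01839
  eq            5.05    0.07776
  solve Keq expr → x = 0.006131; check Q = 9.3080e-05
Then remove 0.01149 M of L.
Step 3:
                   G          L
  init          5.05    0.06627
  Δ        -0.003823    0.01147
  eq           5.047    0.07774
  solve Keq expr → x = 0.003823; check Q = 9.3080e-05

x = 0.003823 M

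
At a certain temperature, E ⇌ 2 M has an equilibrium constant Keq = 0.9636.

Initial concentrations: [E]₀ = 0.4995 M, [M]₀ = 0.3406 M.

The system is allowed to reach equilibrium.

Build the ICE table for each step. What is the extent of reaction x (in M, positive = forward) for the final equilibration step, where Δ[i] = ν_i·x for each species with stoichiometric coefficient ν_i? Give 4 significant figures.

x = 0.1286 M

Q₀ = 0.2322 vs Keq = 0.9636 ⇒ Q<K, forward
Step 1:
                    E           M
  Initial      0.4995      0.3406
  Change      -0.1286      0.2572
  Equil        0.3709      0.5978
  solve Keq expr → x = 0.1286; check Q = 0.9636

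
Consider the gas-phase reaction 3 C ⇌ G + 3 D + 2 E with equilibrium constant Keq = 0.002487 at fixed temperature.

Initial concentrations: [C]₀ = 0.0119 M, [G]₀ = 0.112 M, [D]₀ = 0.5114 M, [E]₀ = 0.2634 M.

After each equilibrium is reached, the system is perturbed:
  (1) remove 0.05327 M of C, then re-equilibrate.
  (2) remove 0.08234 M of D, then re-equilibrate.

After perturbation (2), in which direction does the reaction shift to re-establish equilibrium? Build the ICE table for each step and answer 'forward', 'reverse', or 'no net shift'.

Direction: forward

Q₀ = 616.7 vs Keq = 0.002487 ⇒ Q>K, reverse
Step 1:
                    C           G           D           E
  init         0.0119       0.112      0.5114      0.2634
  Δ            0.1995    -0.06649     -0.1995      -0.133
  eq           0.2114     0.04551      0.3119      0.1304
  solve Keq expr → x = -0.06649; check Q = 0.002487
Then remove 0.05327 M of C.
Step 2:
                    C           G           D           E
  init         0.1581     0.04551      0.3119      0.1304
  Δ           0.01874   -0.006248    -0.01874     -0.0125
  eq           0.1769     0.03926      0.2932      0.1179
  solve Keq expr → x = -0.006248; check Q = 0.002487
Then remove 0.08234 M of D.
Step 3:
                    C           G           D           E
  init         0.1769     0.03926      0.2108      0.1179
  Δ          -0.01972    0.006573     0.01972     0.01315
  eq           0.1571     0.04583      0.2306      0.1311
  solve Keq expr → x = 0.006573; check Q = 0.002487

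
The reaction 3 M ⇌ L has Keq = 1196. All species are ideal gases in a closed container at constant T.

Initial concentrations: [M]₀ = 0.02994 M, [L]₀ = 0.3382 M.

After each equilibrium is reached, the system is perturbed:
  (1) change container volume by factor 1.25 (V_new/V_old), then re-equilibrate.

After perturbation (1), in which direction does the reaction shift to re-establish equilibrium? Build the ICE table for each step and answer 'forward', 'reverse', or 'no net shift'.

Q₀ = 1.2601e+04 vs Keq = 1196 ⇒ Q>K, reverse
Step 1:
                  M         L
  init      0.02994    0.3382
  Δ         0.03493  -0.01164
  eq        0.06487    0.3266
  solve Keq expr → x = -0.01164; check Q = 1196
Then change container volume by factor 1.25 (V_new/V_old).
Step 2:
                  M         L
  init       0.0519    0.2612
  Δ        0.008116 -0.002705
  eq        0.06002    0.2585
  solve Keq expr → x = -0.002705; check Q = 1196

Direction: reverse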